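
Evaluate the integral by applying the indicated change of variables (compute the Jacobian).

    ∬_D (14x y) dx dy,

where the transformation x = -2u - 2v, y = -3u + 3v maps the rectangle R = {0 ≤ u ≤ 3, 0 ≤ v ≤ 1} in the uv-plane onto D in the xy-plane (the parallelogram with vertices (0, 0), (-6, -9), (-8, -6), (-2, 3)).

Compute the Jacobian determinant of (x, y) with respect to (u, v):

    ∂(x,y)/∂(u,v) = | -2  -2 | = (-2)(3) - (-2)(-3) = -12.
                   | -3  3 |

Its absolute value is |J| = 12 (the area scaling factor).

Substituting x = -2u - 2v, y = -3u + 3v into the integrand,

    14x y → 84u^2 - 84v^2,

so the integral becomes

    ∬_R (84u^2 - 84v^2) · |J| du dv = ∫_0^3 ∫_0^1 (1008u^2 - 1008v^2) dv du.

Inner (v): 1008u^2 - 336.
Outer (u): 8064.

Therefore ∬_D (14x y) dx dy = 8064.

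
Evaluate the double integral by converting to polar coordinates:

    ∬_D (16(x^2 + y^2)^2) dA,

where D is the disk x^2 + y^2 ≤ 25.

The region D is 0 ≤ r ≤ 5, 0 ≤ θ ≤ 2π in polar coordinates, where x = r cos(θ), y = r sin(θ), and dA = r dr dθ.

Under the substitution, the integrand becomes 16r^4, so

    ∬_D (16(x^2 + y^2)^2) dA = ∫_{0}^{2π} ∫_{0}^{5} (16r^4) · r dr dθ.

Inner integral (in r): ∫_{0}^{5} (16r^4) · r dr = 125000/3.

Outer integral (in θ): ∫_{0}^{2π} (125000/3) dθ = 250000π/3.

Therefore ∬_D (16(x^2 + y^2)^2) dA = 250000π/3.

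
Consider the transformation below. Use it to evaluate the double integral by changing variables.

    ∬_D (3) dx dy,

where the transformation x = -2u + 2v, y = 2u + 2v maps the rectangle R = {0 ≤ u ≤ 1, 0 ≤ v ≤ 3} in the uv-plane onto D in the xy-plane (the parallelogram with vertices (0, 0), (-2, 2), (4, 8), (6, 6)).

Compute the Jacobian determinant of (x, y) with respect to (u, v):

    ∂(x,y)/∂(u,v) = | -2  2 | = (-2)(2) - (2)(2) = -8.
                   | 2  2 |

Its absolute value is |J| = 8 (the area scaling factor).

Substituting x = -2u + 2v, y = 2u + 2v into the integrand,

    3 → 3,

so the integral becomes

    ∬_R (3) · |J| du dv = ∫_0^1 ∫_0^3 (24) dv du.

Inner (v): 72.
Outer (u): 72.

Therefore ∬_D (3) dx dy = 72.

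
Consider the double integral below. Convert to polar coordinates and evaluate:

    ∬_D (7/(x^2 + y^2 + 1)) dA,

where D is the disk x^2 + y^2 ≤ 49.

The region D is 0 ≤ r ≤ 7, 0 ≤ θ ≤ 2π in polar coordinates, where x = r cos(θ), y = r sin(θ), and dA = r dr dθ.

Under the substitution, the integrand becomes 7/(r^2 + 1), so

    ∬_D (7/(x^2 + y^2 + 1)) dA = ∫_{0}^{2π} ∫_{0}^{7} (7/(r^2 + 1)) · r dr dθ.

Inner integral (in r): ∫_{0}^{7} (7/(r^2 + 1)) · r dr = 7log(50)/2.

Outer integral (in θ): ∫_{0}^{2π} (7log(50)/2) dθ = 7π log(50).

Therefore ∬_D (7/(x^2 + y^2 + 1)) dA = 7π log(50).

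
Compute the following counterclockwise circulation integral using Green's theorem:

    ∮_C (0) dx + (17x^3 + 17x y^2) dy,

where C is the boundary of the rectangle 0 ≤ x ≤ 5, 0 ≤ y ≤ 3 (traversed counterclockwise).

Green's theorem converts the closed line integral into a double integral over the enclosed region D:

    ∮_C P dx + Q dy = ∬_D (∂Q/∂x - ∂P/∂y) dA.

Here P = 0, Q = 17x^3 + 17x y^2, so

    ∂Q/∂x = 51x^2 + 17y^2,    ∂P/∂y = 0,
    ∂Q/∂x - ∂P/∂y = 51x^2 + 17y^2.

D is the region 0 ≤ x ≤ 5, 0 ≤ y ≤ 3. Evaluating the double integral:

    ∬_D (51x^2 + 17y^2) dA = ∫_0^{5} ∫_0^{3} (51x^2 + 17y^2) dy dx.

Inner (y from 0 to 3): 153x^2 + 153.
Outer (x from 0 to 5): 7140.

Therefore ∮_C P dx + Q dy = 7140.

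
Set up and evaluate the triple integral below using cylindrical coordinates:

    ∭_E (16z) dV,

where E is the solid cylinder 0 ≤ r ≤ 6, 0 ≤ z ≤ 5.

In cylindrical coordinates, x = r cos(θ), y = r sin(θ), z = z, and dV = r dr dθ dz.

The integrand becomes 16z, so

    ∭_E (16z) dV = ∫_{0}^{2π} ∫_{0}^{6} ∫_{0}^{5} (16z) · r dz dr dθ.

Inner (z): 200r.
Middle (r from 0 to 6): 3600.
Outer (θ): 7200π.

Therefore the triple integral equals 7200π.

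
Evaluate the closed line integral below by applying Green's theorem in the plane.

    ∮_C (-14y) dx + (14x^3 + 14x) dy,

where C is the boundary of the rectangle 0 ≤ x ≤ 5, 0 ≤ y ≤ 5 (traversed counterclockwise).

Green's theorem converts the closed line integral into a double integral over the enclosed region D:

    ∮_C P dx + Q dy = ∬_D (∂Q/∂x - ∂P/∂y) dA.

Here P = -14y, Q = 14x^3 + 14x, so

    ∂Q/∂x = 42x^2 + 14,    ∂P/∂y = -14,
    ∂Q/∂x - ∂P/∂y = 42x^2 + 28.

D is the region 0 ≤ x ≤ 5, 0 ≤ y ≤ 5. Evaluating the double integral:

    ∬_D (42x^2 + 28) dA = ∫_0^{5} ∫_0^{5} (42x^2 + 28) dy dx.

Inner (y from 0 to 5): 210x^2 + 140.
Outer (x from 0 to 5): 9450.

Therefore ∮_C P dx + Q dy = 9450.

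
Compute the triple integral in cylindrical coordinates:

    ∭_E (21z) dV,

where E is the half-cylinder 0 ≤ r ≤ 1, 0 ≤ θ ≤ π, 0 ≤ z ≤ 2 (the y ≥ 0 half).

In cylindrical coordinates, x = r cos(θ), y = r sin(θ), z = z, and dV = r dr dθ dz.

The integrand becomes 21z, so

    ∭_E (21z) dV = ∫_{0}^{π} ∫_{0}^{1} ∫_{0}^{2} (21z) · r dz dr dθ.

Inner (z): 42r.
Middle (r from 0 to 1): 21.
Outer (θ): 21π.

Therefore the triple integral equals 21π.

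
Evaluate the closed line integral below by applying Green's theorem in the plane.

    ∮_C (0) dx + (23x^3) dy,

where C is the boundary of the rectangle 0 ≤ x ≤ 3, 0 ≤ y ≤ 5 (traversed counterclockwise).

Green's theorem converts the closed line integral into a double integral over the enclosed region D:

    ∮_C P dx + Q dy = ∬_D (∂Q/∂x - ∂P/∂y) dA.

Here P = 0, Q = 23x^3, so

    ∂Q/∂x = 69x^2,    ∂P/∂y = 0,
    ∂Q/∂x - ∂P/∂y = 69x^2.

D is the region 0 ≤ x ≤ 3, 0 ≤ y ≤ 5. Evaluating the double integral:

    ∬_D (69x^2) dA = ∫_0^{3} ∫_0^{5} (69x^2) dy dx.

Inner (y from 0 to 5): 345x^2.
Outer (x from 0 to 3): 3105.

Therefore ∮_C P dx + Q dy = 3105.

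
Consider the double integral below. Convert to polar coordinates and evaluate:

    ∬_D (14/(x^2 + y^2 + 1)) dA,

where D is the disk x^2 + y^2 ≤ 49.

The region D is 0 ≤ r ≤ 7, 0 ≤ θ ≤ 2π in polar coordinates, where x = r cos(θ), y = r sin(θ), and dA = r dr dθ.

Under the substitution, the integrand becomes 14/(r^2 + 1), so

    ∬_D (14/(x^2 + y^2 + 1)) dA = ∫_{0}^{2π} ∫_{0}^{7} (14/(r^2 + 1)) · r dr dθ.

Inner integral (in r): ∫_{0}^{7} (14/(r^2 + 1)) · r dr = log(781250000000).

Outer integral (in θ): ∫_{0}^{2π} (log(781250000000)) dθ = 14π log(50).

Therefore ∬_D (14/(x^2 + y^2 + 1)) dA = 14π log(50).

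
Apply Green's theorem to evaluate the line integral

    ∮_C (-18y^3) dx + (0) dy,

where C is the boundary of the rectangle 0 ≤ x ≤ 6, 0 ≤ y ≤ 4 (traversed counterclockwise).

Green's theorem converts the closed line integral into a double integral over the enclosed region D:

    ∮_C P dx + Q dy = ∬_D (∂Q/∂x - ∂P/∂y) dA.

Here P = -18y^3, Q = 0, so

    ∂Q/∂x = 0,    ∂P/∂y = -54y^2,
    ∂Q/∂x - ∂P/∂y = 54y^2.

D is the region 0 ≤ x ≤ 6, 0 ≤ y ≤ 4. Evaluating the double integral:

    ∬_D (54y^2) dA = ∫_0^{6} ∫_0^{4} (54y^2) dy dx.

Inner (y from 0 to 4): 1152.
Outer (x from 0 to 6): 6912.

Therefore ∮_C P dx + Q dy = 6912.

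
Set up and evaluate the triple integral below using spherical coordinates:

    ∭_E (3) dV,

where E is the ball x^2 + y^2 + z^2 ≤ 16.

In spherical coordinates, x = ρ sin(φ) cos(θ), y = ρ sin(φ) sin(θ), z = ρ cos(φ), and dV = ρ^2 sin(φ) dρ dφ dθ.

The integrand becomes 3, so

    ∭_E (3) dV = ∫_{0}^{2π} ∫_{0}^{π} ∫_{0}^{4} (3) · ρ^2 sin(φ) dρ dφ dθ.

Inner (ρ): 64sin(φ).
Middle (φ): 128.
Outer (θ): 256π.

Therefore the triple integral equals 256π.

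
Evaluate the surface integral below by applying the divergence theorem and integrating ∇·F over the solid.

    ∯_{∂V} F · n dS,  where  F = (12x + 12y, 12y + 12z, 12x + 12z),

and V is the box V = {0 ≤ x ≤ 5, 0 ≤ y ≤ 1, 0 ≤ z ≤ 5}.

By the divergence theorem,

    ∯_{∂V} F · n dS = ∭_V (∇ · F) dV.

Compute the divergence:
    ∇ · F = ∂F_x/∂x + ∂F_y/∂y + ∂F_z/∂z = 12 + 12 + 12 = 36.

V is a rectangular box, so dV = dx dy dz with 0 ≤ x ≤ 5, 0 ≤ y ≤ 1, 0 ≤ z ≤ 5.

Integrate (36) over V as an iterated integral:

    ∭_V (∇·F) dV = ∫_0^{5} ∫_0^{1} ∫_0^{5} (36) dz dy dx.

Inner (z from 0 to 5): 180.
Middle (y from 0 to 1): 180.
Outer (x from 0 to 5): 900.

Therefore ∯_{∂V} F · n dS = 900.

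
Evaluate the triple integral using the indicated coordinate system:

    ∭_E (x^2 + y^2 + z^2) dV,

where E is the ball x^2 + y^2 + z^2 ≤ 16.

In spherical coordinates, x = ρ sin(φ) cos(θ), y = ρ sin(φ) sin(θ), z = ρ cos(φ), and dV = ρ^2 sin(φ) dρ dφ dθ.

The integrand becomes ρ^2, so

    ∭_E (x^2 + y^2 + z^2) dV = ∫_{0}^{2π} ∫_{0}^{π} ∫_{0}^{4} (ρ^2) · ρ^2 sin(φ) dρ dφ dθ.

Inner (ρ): 1024sin(φ)/5.
Middle (φ): 2048/5.
Outer (θ): 4096π/5.

Therefore the triple integral equals 4096π/5.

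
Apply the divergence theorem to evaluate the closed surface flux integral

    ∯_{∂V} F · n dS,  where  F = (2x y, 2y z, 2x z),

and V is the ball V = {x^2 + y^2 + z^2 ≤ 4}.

By the divergence theorem,

    ∯_{∂V} F · n dS = ∭_V (∇ · F) dV.

Compute the divergence:
    ∇ · F = ∂F_x/∂x + ∂F_y/∂y + ∂F_z/∂z = 2y + 2z + 2x = 2x + 2y + 2z.

In spherical coordinates, x = ρ sin(φ) cos(θ), y = ρ sin(φ) sin(θ), z = ρ cos(φ), dV = ρ^2 sin(φ) dρ dφ dθ, with 0 ≤ ρ ≤ 2, 0 ≤ φ ≤ π, 0 ≤ θ ≤ 2π.

The integrand, after substitution and multiplying by the volume element, becomes (2ρ (sqrt(2)sin(φ)sin(θ + π/4) + cos(φ))) · ρ^2 sin(φ), so

    ∭_V (∇·F) dV = ∫_0^{2π} ∫_0^{π} ∫_0^{2} (2ρ (sqrt(2)sin(φ)sin(θ + π/4) + cos(φ))) · ρ^2 sin(φ) dρ dφ dθ.

Inner (ρ from 0 to 2): 8(sqrt(2)sin(φ)sin(θ + π/4) + cos(φ))sin(φ).
Middle (φ from 0 to π): 4sqrt(2)π sin(θ + π/4).
Outer (θ from 0 to 2π): 0.

Therefore ∯_{∂V} F · n dS = 0.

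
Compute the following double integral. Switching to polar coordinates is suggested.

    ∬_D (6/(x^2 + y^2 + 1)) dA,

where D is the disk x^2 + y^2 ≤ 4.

The region D is 0 ≤ r ≤ 2, 0 ≤ θ ≤ 2π in polar coordinates, where x = r cos(θ), y = r sin(θ), and dA = r dr dθ.

Under the substitution, the integrand becomes 6/(r^2 + 1), so

    ∬_D (6/(x^2 + y^2 + 1)) dA = ∫_{0}^{2π} ∫_{0}^{2} (6/(r^2 + 1)) · r dr dθ.

Inner integral (in r): ∫_{0}^{2} (6/(r^2 + 1)) · r dr = log(125).

Outer integral (in θ): ∫_{0}^{2π} (log(125)) dθ = 6π log(5).

Therefore ∬_D (6/(x^2 + y^2 + 1)) dA = 6π log(5).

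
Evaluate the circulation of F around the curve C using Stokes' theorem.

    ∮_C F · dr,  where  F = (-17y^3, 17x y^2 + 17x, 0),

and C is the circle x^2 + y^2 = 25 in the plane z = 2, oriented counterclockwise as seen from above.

Let S be the flat disk x^2 + y^2 ≤ 25 in the plane z = 2, with upward unit normal n̂ = ẑ. By Stokes' theorem,

    ∮_C F · dr = ∬_S (∇ × F) · n̂ dS = ∬_D (curl F)_z dA,

where D is the disk x^2 + y^2 ≤ 25.

Compute the curl of F = (-17y^3, 17x y^2 + 17x, 0):
    (∇ × F)_x = ∂F_z/∂y - ∂F_y/∂z = 0,
    (∇ × F)_y = ∂F_x/∂z - ∂F_z/∂x = 0,
    (∇ × F)_z = ∂F_y/∂x - ∂F_x/∂y = 68y^2 + 17.

On z = 2, (curl F)_z = 68y^2 + 17.

Convert to polar (x = r cos θ, y = r sin θ, dA = r dr dθ); the integrand becomes 68r^2sin(θ)^2 + 17, so

    ∬_D (curl F)_z dA = ∫_0^{2π} ∫_0^{5} (68r^2sin(θ)^2 + 17) · r dr dθ.

Inner (r from 0 to 5): 10625sin(θ)^2 + 425/2.
Outer (θ from 0 to 2π): 11050π.

Therefore ∮_C F · dr = 11050π.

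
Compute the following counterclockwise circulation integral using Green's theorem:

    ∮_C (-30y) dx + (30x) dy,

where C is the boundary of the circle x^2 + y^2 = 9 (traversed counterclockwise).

Green's theorem converts the closed line integral into a double integral over the enclosed region D:

    ∮_C P dx + Q dy = ∬_D (∂Q/∂x - ∂P/∂y) dA.

Here P = -30y, Q = 30x, so

    ∂Q/∂x = 30,    ∂P/∂y = -30,
    ∂Q/∂x - ∂P/∂y = 60.

D is the region x^2 + y^2 ≤ 9. Evaluating the double integral:

In polar coordinates (x = r cos θ, y = r sin θ, dA = r dr dθ) the integrand becomes 60, so

    ∬_D (60) dA = ∫_0^{2π} ∫_0^{3} (60) · r dr dθ.

Inner (r from 0 to 3): 270.
Outer (θ from 0 to 2π): 540π.

Therefore ∮_C P dx + Q dy = 540π.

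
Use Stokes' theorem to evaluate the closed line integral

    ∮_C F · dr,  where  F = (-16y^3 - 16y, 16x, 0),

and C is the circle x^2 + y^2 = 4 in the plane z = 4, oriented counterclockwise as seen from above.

Let S be the flat disk x^2 + y^2 ≤ 4 in the plane z = 4, with upward unit normal n̂ = ẑ. By Stokes' theorem,

    ∮_C F · dr = ∬_S (∇ × F) · n̂ dS = ∬_D (curl F)_z dA,

where D is the disk x^2 + y^2 ≤ 4.

Compute the curl of F = (-16y^3 - 16y, 16x, 0):
    (∇ × F)_x = ∂F_z/∂y - ∂F_y/∂z = 0,
    (∇ × F)_y = ∂F_x/∂z - ∂F_z/∂x = 0,
    (∇ × F)_z = ∂F_y/∂x - ∂F_x/∂y = 48y^2 + 32.

On z = 4, (curl F)_z = 48y^2 + 32.

Convert to polar (x = r cos θ, y = r sin θ, dA = r dr dθ); the integrand becomes 48r^2sin(θ)^2 + 32, so

    ∬_D (curl F)_z dA = ∫_0^{2π} ∫_0^{2} (48r^2sin(θ)^2 + 32) · r dr dθ.

Inner (r from 0 to 2): 192sin(θ)^2 + 64.
Outer (θ from 0 to 2π): 320π.

Therefore ∮_C F · dr = 320π.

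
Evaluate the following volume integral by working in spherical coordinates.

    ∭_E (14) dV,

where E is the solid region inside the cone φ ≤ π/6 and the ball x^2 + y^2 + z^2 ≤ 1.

In spherical coordinates, x = ρ sin(φ) cos(θ), y = ρ sin(φ) sin(θ), z = ρ cos(φ), and dV = ρ^2 sin(φ) dρ dφ dθ.

The integrand becomes 14, so

    ∭_E (14) dV = ∫_{0}^{2π} ∫_{0}^{π/6} ∫_{0}^{1} (14) · ρ^2 sin(φ) dρ dφ dθ.

Inner (ρ): 14sin(φ)/3.
Middle (φ): 14/3 - 7sqrt(3)/3.
Outer (θ): 14π (2 - sqrt(3))/3.

Therefore the triple integral equals 14π (2 - sqrt(3))/3.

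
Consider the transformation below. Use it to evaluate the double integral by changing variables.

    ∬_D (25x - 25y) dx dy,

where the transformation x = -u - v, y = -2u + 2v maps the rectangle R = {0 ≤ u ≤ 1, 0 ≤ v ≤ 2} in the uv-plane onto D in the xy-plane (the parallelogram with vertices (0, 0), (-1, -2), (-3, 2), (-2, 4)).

Compute the Jacobian determinant of (x, y) with respect to (u, v):

    ∂(x,y)/∂(u,v) = | -1  -1 | = (-1)(2) - (-1)(-2) = -4.
                   | -2  2 |

Its absolute value is |J| = 4 (the area scaling factor).

Substituting x = -u - v, y = -2u + 2v into the integrand,

    25x - 25y → 25u - 75v,

so the integral becomes

    ∬_R (25u - 75v) · |J| du dv = ∫_0^1 ∫_0^2 (100u - 300v) dv du.

Inner (v): 200u - 600.
Outer (u): -500.

Therefore ∬_D (25x - 25y) dx dy = -500.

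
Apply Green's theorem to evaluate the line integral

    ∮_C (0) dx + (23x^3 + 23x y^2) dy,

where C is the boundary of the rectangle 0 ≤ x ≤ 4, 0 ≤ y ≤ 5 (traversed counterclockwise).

Green's theorem converts the closed line integral into a double integral over the enclosed region D:

    ∮_C P dx + Q dy = ∬_D (∂Q/∂x - ∂P/∂y) dA.

Here P = 0, Q = 23x^3 + 23x y^2, so

    ∂Q/∂x = 69x^2 + 23y^2,    ∂P/∂y = 0,
    ∂Q/∂x - ∂P/∂y = 69x^2 + 23y^2.

D is the region 0 ≤ x ≤ 4, 0 ≤ y ≤ 5. Evaluating the double integral:

    ∬_D (69x^2 + 23y^2) dA = ∫_0^{4} ∫_0^{5} (69x^2 + 23y^2) dy dx.

Inner (y from 0 to 5): 345x^2 + 2875/3.
Outer (x from 0 to 4): 33580/3.

Therefore ∮_C P dx + Q dy = 33580/3.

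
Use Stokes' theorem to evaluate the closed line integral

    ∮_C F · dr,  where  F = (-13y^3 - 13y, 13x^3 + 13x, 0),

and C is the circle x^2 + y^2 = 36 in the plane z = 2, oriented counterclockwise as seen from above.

Let S be the flat disk x^2 + y^2 ≤ 36 in the plane z = 2, with upward unit normal n̂ = ẑ. By Stokes' theorem,

    ∮_C F · dr = ∬_S (∇ × F) · n̂ dS = ∬_D (curl F)_z dA,

where D is the disk x^2 + y^2 ≤ 36.

Compute the curl of F = (-13y^3 - 13y, 13x^3 + 13x, 0):
    (∇ × F)_x = ∂F_z/∂y - ∂F_y/∂z = 0,
    (∇ × F)_y = ∂F_x/∂z - ∂F_z/∂x = 0,
    (∇ × F)_z = ∂F_y/∂x - ∂F_x/∂y = 39x^2 + 39y^2 + 26.

On z = 2, (curl F)_z = 39x^2 + 39y^2 + 26.

Convert to polar (x = r cos θ, y = r sin θ, dA = r dr dθ); the integrand becomes 39r^2 + 26, so

    ∬_D (curl F)_z dA = ∫_0^{2π} ∫_0^{6} (39r^2 + 26) · r dr dθ.

Inner (r from 0 to 6): 13104.
Outer (θ from 0 to 2π): 26208π.

Therefore ∮_C F · dr = 26208π.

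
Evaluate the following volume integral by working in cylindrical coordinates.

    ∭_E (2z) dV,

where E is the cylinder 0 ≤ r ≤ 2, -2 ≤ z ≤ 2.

In cylindrical coordinates, x = r cos(θ), y = r sin(θ), z = z, and dV = r dr dθ dz.

The integrand becomes 2z, so

    ∭_E (2z) dV = ∫_{0}^{2π} ∫_{0}^{2} ∫_{-2}^{2} (2z) · r dz dr dθ.

Inner (z): 0.
Middle (r from 0 to 2): 0.
Outer (θ): 0.

Therefore the triple integral equals 0.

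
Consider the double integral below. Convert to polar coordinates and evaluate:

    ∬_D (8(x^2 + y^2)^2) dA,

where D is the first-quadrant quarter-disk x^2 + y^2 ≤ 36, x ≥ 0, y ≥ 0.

The region D is 0 ≤ r ≤ 6, 0 ≤ θ ≤ π/2 in polar coordinates, where x = r cos(θ), y = r sin(θ), and dA = r dr dθ.

Under the substitution, the integrand becomes 8r^4, so

    ∬_D (8(x^2 + y^2)^2) dA = ∫_{0}^{π/2} ∫_{0}^{6} (8r^4) · r dr dθ.

Inner integral (in r): ∫_{0}^{6} (8r^4) · r dr = 62208.

Outer integral (in θ): ∫_{0}^{π/2} (62208) dθ = 31104π.

Therefore ∬_D (8(x^2 + y^2)^2) dA = 31104π.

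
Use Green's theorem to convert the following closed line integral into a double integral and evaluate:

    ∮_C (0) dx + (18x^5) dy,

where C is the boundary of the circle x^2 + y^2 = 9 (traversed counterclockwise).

Green's theorem converts the closed line integral into a double integral over the enclosed region D:

    ∮_C P dx + Q dy = ∬_D (∂Q/∂x - ∂P/∂y) dA.

Here P = 0, Q = 18x^5, so

    ∂Q/∂x = 90x^4,    ∂P/∂y = 0,
    ∂Q/∂x - ∂P/∂y = 90x^4.

D is the region x^2 + y^2 ≤ 9. Evaluating the double integral:

In polar coordinates (x = r cos θ, y = r sin θ, dA = r dr dθ) the integrand becomes 90r^4cos(θ)^4, so

    ∬_D (90x^4) dA = ∫_0^{2π} ∫_0^{3} (90r^4cos(θ)^4) · r dr dθ.

Inner (r from 0 to 3): 10935cos(θ)^4.
Outer (θ from 0 to 2π): 32805π/4.

Therefore ∮_C P dx + Q dy = 32805π/4.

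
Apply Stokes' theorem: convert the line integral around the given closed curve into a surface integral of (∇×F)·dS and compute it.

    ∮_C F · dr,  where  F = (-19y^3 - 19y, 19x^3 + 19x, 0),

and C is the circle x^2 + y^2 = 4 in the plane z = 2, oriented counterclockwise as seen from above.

Let S be the flat disk x^2 + y^2 ≤ 4 in the plane z = 2, with upward unit normal n̂ = ẑ. By Stokes' theorem,

    ∮_C F · dr = ∬_S (∇ × F) · n̂ dS = ∬_D (curl F)_z dA,

where D is the disk x^2 + y^2 ≤ 4.

Compute the curl of F = (-19y^3 - 19y, 19x^3 + 19x, 0):
    (∇ × F)_x = ∂F_z/∂y - ∂F_y/∂z = 0,
    (∇ × F)_y = ∂F_x/∂z - ∂F_z/∂x = 0,
    (∇ × F)_z = ∂F_y/∂x - ∂F_x/∂y = 57x^2 + 57y^2 + 38.

On z = 2, (curl F)_z = 57x^2 + 57y^2 + 38.

Convert to polar (x = r cos θ, y = r sin θ, dA = r dr dθ); the integrand becomes 57r^2 + 38, so

    ∬_D (curl F)_z dA = ∫_0^{2π} ∫_0^{2} (57r^2 + 38) · r dr dθ.

Inner (r from 0 to 2): 304.
Outer (θ from 0 to 2π): 608π.

Therefore ∮_C F · dr = 608π.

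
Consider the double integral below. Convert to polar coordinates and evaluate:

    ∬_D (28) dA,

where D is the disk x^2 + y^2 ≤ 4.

The region D is 0 ≤ r ≤ 2, 0 ≤ θ ≤ 2π in polar coordinates, where x = r cos(θ), y = r sin(θ), and dA = r dr dθ.

Under the substitution, the integrand becomes 28, so

    ∬_D (28) dA = ∫_{0}^{2π} ∫_{0}^{2} (28) · r dr dθ.

Inner integral (in r): ∫_{0}^{2} (28) · r dr = 56.

Outer integral (in θ): ∫_{0}^{2π} (56) dθ = 112π.

Therefore ∬_D (28) dA = 112π.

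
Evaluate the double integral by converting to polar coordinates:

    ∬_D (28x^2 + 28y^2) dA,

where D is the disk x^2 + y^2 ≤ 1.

The region D is 0 ≤ r ≤ 1, 0 ≤ θ ≤ 2π in polar coordinates, where x = r cos(θ), y = r sin(θ), and dA = r dr dθ.

Under the substitution, the integrand becomes 28r^2, so

    ∬_D (28x^2 + 28y^2) dA = ∫_{0}^{2π} ∫_{0}^{1} (28r^2) · r dr dθ.

Inner integral (in r): ∫_{0}^{1} (28r^2) · r dr = 7.

Outer integral (in θ): ∫_{0}^{2π} (7) dθ = 14π.

Therefore ∬_D (28x^2 + 28y^2) dA = 14π.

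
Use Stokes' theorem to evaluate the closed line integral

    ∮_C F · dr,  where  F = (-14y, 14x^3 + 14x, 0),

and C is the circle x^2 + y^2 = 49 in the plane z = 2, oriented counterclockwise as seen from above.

Let S be the flat disk x^2 + y^2 ≤ 49 in the plane z = 2, with upward unit normal n̂ = ẑ. By Stokes' theorem,

    ∮_C F · dr = ∬_S (∇ × F) · n̂ dS = ∬_D (curl F)_z dA,

where D is the disk x^2 + y^2 ≤ 49.

Compute the curl of F = (-14y, 14x^3 + 14x, 0):
    (∇ × F)_x = ∂F_z/∂y - ∂F_y/∂z = 0,
    (∇ × F)_y = ∂F_x/∂z - ∂F_z/∂x = 0,
    (∇ × F)_z = ∂F_y/∂x - ∂F_x/∂y = 42x^2 + 28.

On z = 2, (curl F)_z = 42x^2 + 28.

Convert to polar (x = r cos θ, y = r sin θ, dA = r dr dθ); the integrand becomes 42r^2cos(θ)^2 + 28, so

    ∬_D (curl F)_z dA = ∫_0^{2π} ∫_0^{7} (42r^2cos(θ)^2 + 28) · r dr dθ.

Inner (r from 0 to 7): 50421cos(θ)^2/2 + 686.
Outer (θ from 0 to 2π): 53165π/2.

Therefore ∮_C F · dr = 53165π/2.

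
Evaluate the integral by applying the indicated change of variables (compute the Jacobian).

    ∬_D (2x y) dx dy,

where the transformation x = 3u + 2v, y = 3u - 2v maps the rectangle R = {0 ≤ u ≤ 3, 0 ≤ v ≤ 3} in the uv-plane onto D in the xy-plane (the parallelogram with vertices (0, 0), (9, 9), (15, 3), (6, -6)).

Compute the Jacobian determinant of (x, y) with respect to (u, v):

    ∂(x,y)/∂(u,v) = | 3  2 | = (3)(-2) - (2)(3) = -12.
                   | 3  -2 |

Its absolute value is |J| = 12 (the area scaling factor).

Substituting x = 3u + 2v, y = 3u - 2v into the integrand,

    2x y → 18u^2 - 8v^2,

so the integral becomes

    ∬_R (18u^2 - 8v^2) · |J| du dv = ∫_0^3 ∫_0^3 (216u^2 - 96v^2) dv du.

Inner (v): 648u^2 - 864.
Outer (u): 3240.

Therefore ∬_D (2x y) dx dy = 3240.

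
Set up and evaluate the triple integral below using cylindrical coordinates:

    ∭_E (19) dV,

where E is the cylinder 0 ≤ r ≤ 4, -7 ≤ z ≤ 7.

In cylindrical coordinates, x = r cos(θ), y = r sin(θ), z = z, and dV = r dr dθ dz.

The integrand becomes 19, so

    ∭_E (19) dV = ∫_{0}^{2π} ∫_{0}^{4} ∫_{-7}^{7} (19) · r dz dr dθ.

Inner (z): 266r.
Middle (r from 0 to 4): 2128.
Outer (θ): 4256π.

Therefore the triple integral equals 4256π.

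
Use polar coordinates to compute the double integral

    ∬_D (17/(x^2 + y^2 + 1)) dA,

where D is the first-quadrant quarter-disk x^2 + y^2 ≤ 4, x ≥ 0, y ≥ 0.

The region D is 0 ≤ r ≤ 2, 0 ≤ θ ≤ π/2 in polar coordinates, where x = r cos(θ), y = r sin(θ), and dA = r dr dθ.

Under the substitution, the integrand becomes 17/(r^2 + 1), so

    ∬_D (17/(x^2 + y^2 + 1)) dA = ∫_{0}^{π/2} ∫_{0}^{2} (17/(r^2 + 1)) · r dr dθ.

Inner integral (in r): ∫_{0}^{2} (17/(r^2 + 1)) · r dr = 17log(5)/2.

Outer integral (in θ): ∫_{0}^{π/2} (17log(5)/2) dθ = 17π log(5)/4.

Therefore ∬_D (17/(x^2 + y^2 + 1)) dA = 17π log(5)/4.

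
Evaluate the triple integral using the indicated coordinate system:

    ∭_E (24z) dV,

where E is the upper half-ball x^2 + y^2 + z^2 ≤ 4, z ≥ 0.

In spherical coordinates, x = ρ sin(φ) cos(θ), y = ρ sin(φ) sin(θ), z = ρ cos(φ), and dV = ρ^2 sin(φ) dρ dφ dθ.

The integrand becomes 24ρ cos(φ), so

    ∭_E (24z) dV = ∫_{0}^{2π} ∫_{0}^{π/2} ∫_{0}^{2} (24ρ cos(φ)) · ρ^2 sin(φ) dρ dφ dθ.

Inner (ρ): 48sin(2φ).
Middle (φ): 48.
Outer (θ): 96π.

Therefore the triple integral equals 96π.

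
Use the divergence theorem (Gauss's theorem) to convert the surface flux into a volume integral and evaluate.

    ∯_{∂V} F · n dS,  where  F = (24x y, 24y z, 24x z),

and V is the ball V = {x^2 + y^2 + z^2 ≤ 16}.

By the divergence theorem,

    ∯_{∂V} F · n dS = ∭_V (∇ · F) dV.

Compute the divergence:
    ∇ · F = ∂F_x/∂x + ∂F_y/∂y + ∂F_z/∂z = 24y + 24z + 24x = 24x + 24y + 24z.

In spherical coordinates, x = ρ sin(φ) cos(θ), y = ρ sin(φ) sin(θ), z = ρ cos(φ), dV = ρ^2 sin(φ) dρ dφ dθ, with 0 ≤ ρ ≤ 4, 0 ≤ φ ≤ π, 0 ≤ θ ≤ 2π.

The integrand, after substitution and multiplying by the volume element, becomes (24ρ (sqrt(2)sin(φ)sin(θ + π/4) + cos(φ))) · ρ^2 sin(φ), so

    ∭_V (∇·F) dV = ∫_0^{2π} ∫_0^{π} ∫_0^{4} (24ρ (sqrt(2)sin(φ)sin(θ + π/4) + cos(φ))) · ρ^2 sin(φ) dρ dφ dθ.

Inner (ρ from 0 to 4): 1536(sqrt(2)sin(φ)sin(θ + π/4) + cos(φ))sin(φ).
Middle (φ from 0 to π): 768sqrt(2)π sin(θ + π/4).
Outer (θ from 0 to 2π): 0.

Therefore ∯_{∂V} F · n dS = 0.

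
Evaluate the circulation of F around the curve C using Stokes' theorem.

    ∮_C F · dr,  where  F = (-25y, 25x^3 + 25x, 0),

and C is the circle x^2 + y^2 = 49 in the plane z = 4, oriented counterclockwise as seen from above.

Let S be the flat disk x^2 + y^2 ≤ 49 in the plane z = 4, with upward unit normal n̂ = ẑ. By Stokes' theorem,

    ∮_C F · dr = ∬_S (∇ × F) · n̂ dS = ∬_D (curl F)_z dA,

where D is the disk x^2 + y^2 ≤ 49.

Compute the curl of F = (-25y, 25x^3 + 25x, 0):
    (∇ × F)_x = ∂F_z/∂y - ∂F_y/∂z = 0,
    (∇ × F)_y = ∂F_x/∂z - ∂F_z/∂x = 0,
    (∇ × F)_z = ∂F_y/∂x - ∂F_x/∂y = 75x^2 + 50.

On z = 4, (curl F)_z = 75x^2 + 50.

Convert to polar (x = r cos θ, y = r sin θ, dA = r dr dθ); the integrand becomes 75r^2cos(θ)^2 + 50, so

    ∬_D (curl F)_z dA = ∫_0^{2π} ∫_0^{7} (75r^2cos(θ)^2 + 50) · r dr dθ.

Inner (r from 0 to 7): 180075cos(θ)^2/4 + 1225.
Outer (θ from 0 to 2π): 189875π/4.

Therefore ∮_C F · dr = 189875π/4.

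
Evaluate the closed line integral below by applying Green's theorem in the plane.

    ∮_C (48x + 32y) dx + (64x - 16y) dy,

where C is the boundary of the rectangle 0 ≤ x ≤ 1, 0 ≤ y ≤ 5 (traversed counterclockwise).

Green's theorem converts the closed line integral into a double integral over the enclosed region D:

    ∮_C P dx + Q dy = ∬_D (∂Q/∂x - ∂P/∂y) dA.

Here P = 48x + 32y, Q = 64x - 16y, so

    ∂Q/∂x = 64,    ∂P/∂y = 32,
    ∂Q/∂x - ∂P/∂y = 32.

D is the region 0 ≤ x ≤ 1, 0 ≤ y ≤ 5. Evaluating the double integral:

    ∬_D (32) dA = ∫_0^{1} ∫_0^{5} (32) dy dx.

Inner (y from 0 to 5): 160.
Outer (x from 0 to 1): 160.

Therefore ∮_C P dx + Q dy = 160.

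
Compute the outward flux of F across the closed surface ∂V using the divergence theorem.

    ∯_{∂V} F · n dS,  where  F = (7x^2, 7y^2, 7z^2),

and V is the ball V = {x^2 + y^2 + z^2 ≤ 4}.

By the divergence theorem,

    ∯_{∂V} F · n dS = ∭_V (∇ · F) dV.

Compute the divergence:
    ∇ · F = ∂F_x/∂x + ∂F_y/∂y + ∂F_z/∂z = 14x + 14y + 14z.

In spherical coordinates, x = ρ sin(φ) cos(θ), y = ρ sin(φ) sin(θ), z = ρ cos(φ), dV = ρ^2 sin(φ) dρ dφ dθ, with 0 ≤ ρ ≤ 2, 0 ≤ φ ≤ π, 0 ≤ θ ≤ 2π.

The integrand, after substitution and multiplying by the volume element, becomes (14ρ (sqrt(2)sin(φ)sin(θ + π/4) + cos(φ))) · ρ^2 sin(φ), so

    ∭_V (∇·F) dV = ∫_0^{2π} ∫_0^{π} ∫_0^{2} (14ρ (sqrt(2)sin(φ)sin(θ + π/4) + cos(φ))) · ρ^2 sin(φ) dρ dφ dθ.

Inner (ρ from 0 to 2): 56(sqrt(2)sin(φ)sin(θ + π/4) + cos(φ))sin(φ).
Middle (φ from 0 to π): 28sqrt(2)π sin(θ + π/4).
Outer (θ from 0 to 2π): 0.

Therefore ∯_{∂V} F · n dS = 0.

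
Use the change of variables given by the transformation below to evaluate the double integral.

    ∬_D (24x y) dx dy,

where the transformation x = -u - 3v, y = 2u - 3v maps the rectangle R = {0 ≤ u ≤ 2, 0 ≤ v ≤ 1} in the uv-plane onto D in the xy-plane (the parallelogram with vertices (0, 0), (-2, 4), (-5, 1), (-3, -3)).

Compute the Jacobian determinant of (x, y) with respect to (u, v):

    ∂(x,y)/∂(u,v) = | -1  -3 | = (-1)(-3) - (-3)(2) = 9.
                   | 2  -3 |

Its absolute value is |J| = 9 (the area scaling factor).

Substituting x = -u - 3v, y = 2u - 3v into the integrand,

    24x y → -48u^2 - 72u v + 216v^2,

so the integral becomes

    ∬_R (-48u^2 - 72u v + 216v^2) · |J| du dv = ∫_0^2 ∫_0^1 (-432u^2 - 648u v + 1944v^2) dv du.

Inner (v): -432u^2 - 324u + 648.
Outer (u): -504.

Therefore ∬_D (24x y) dx dy = -504.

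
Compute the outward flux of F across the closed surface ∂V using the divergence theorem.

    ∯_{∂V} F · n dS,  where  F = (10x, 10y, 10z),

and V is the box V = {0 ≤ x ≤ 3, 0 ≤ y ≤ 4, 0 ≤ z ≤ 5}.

By the divergence theorem,

    ∯_{∂V} F · n dS = ∭_V (∇ · F) dV.

Compute the divergence:
    ∇ · F = ∂F_x/∂x + ∂F_y/∂y + ∂F_z/∂z = 10 + 10 + 10 = 30.

V is a rectangular box, so dV = dx dy dz with 0 ≤ x ≤ 3, 0 ≤ y ≤ 4, 0 ≤ z ≤ 5.

Integrate (30) over V as an iterated integral:

    ∭_V (∇·F) dV = ∫_0^{3} ∫_0^{4} ∫_0^{5} (30) dz dy dx.

Inner (z from 0 to 5): 150.
Middle (y from 0 to 4): 600.
Outer (x from 0 to 3): 1800.

Therefore ∯_{∂V} F · n dS = 1800.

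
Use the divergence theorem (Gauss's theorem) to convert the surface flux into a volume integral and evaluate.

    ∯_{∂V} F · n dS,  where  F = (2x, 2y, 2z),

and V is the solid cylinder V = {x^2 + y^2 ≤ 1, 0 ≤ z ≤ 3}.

By the divergence theorem,

    ∯_{∂V} F · n dS = ∭_V (∇ · F) dV.

Compute the divergence:
    ∇ · F = ∂F_x/∂x + ∂F_y/∂y + ∂F_z/∂z = 2 + 2 + 2 = 6.

In cylindrical coordinates, x = r cos(θ), y = r sin(θ), z = z, dV = r dr dθ dz, with 0 ≤ r ≤ 1, 0 ≤ θ ≤ 2π, 0 ≤ z ≤ 3.

The integrand, after substitution and multiplying by the volume element, becomes (6) · r, so

    ∭_V (∇·F) dV = ∫_0^{2π} ∫_0^{1} ∫_0^{3} (6) · r dz dr dθ.

Inner (z from 0 to 3): 18r.
Middle (r from 0 to 1): 9.
Outer (θ from 0 to 2π): 18π.

Therefore ∯_{∂V} F · n dS = 18π.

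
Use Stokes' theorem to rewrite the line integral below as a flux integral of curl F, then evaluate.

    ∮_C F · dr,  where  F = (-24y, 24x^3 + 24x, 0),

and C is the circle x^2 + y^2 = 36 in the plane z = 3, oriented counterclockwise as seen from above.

Let S be the flat disk x^2 + y^2 ≤ 36 in the plane z = 3, with upward unit normal n̂ = ẑ. By Stokes' theorem,

    ∮_C F · dr = ∬_S (∇ × F) · n̂ dS = ∬_D (curl F)_z dA,

where D is the disk x^2 + y^2 ≤ 36.

Compute the curl of F = (-24y, 24x^3 + 24x, 0):
    (∇ × F)_x = ∂F_z/∂y - ∂F_y/∂z = 0,
    (∇ × F)_y = ∂F_x/∂z - ∂F_z/∂x = 0,
    (∇ × F)_z = ∂F_y/∂x - ∂F_x/∂y = 72x^2 + 48.

On z = 3, (curl F)_z = 72x^2 + 48.

Convert to polar (x = r cos θ, y = r sin θ, dA = r dr dθ); the integrand becomes 72r^2cos(θ)^2 + 48, so

    ∬_D (curl F)_z dA = ∫_0^{2π} ∫_0^{6} (72r^2cos(θ)^2 + 48) · r dr dθ.

Inner (r from 0 to 6): 23328cos(θ)^2 + 864.
Outer (θ from 0 to 2π): 25056π.

Therefore ∮_C F · dr = 25056π.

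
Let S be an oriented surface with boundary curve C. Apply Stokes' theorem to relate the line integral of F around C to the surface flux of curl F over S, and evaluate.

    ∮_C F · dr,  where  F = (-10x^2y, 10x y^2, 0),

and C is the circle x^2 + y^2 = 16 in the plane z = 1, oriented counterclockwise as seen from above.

Let S be the flat disk x^2 + y^2 ≤ 16 in the plane z = 1, with upward unit normal n̂ = ẑ. By Stokes' theorem,

    ∮_C F · dr = ∬_S (∇ × F) · n̂ dS = ∬_D (curl F)_z dA,

where D is the disk x^2 + y^2 ≤ 16.

Compute the curl of F = (-10x^2y, 10x y^2, 0):
    (∇ × F)_x = ∂F_z/∂y - ∂F_y/∂z = 0,
    (∇ × F)_y = ∂F_x/∂z - ∂F_z/∂x = 0,
    (∇ × F)_z = ∂F_y/∂x - ∂F_x/∂y = 10x^2 + 10y^2.

On z = 1, (curl F)_z = 10x^2 + 10y^2.

Convert to polar (x = r cos θ, y = r sin θ, dA = r dr dθ); the integrand becomes 10r^2, so

    ∬_D (curl F)_z dA = ∫_0^{2π} ∫_0^{4} (10r^2) · r dr dθ.

Inner (r from 0 to 4): 640.
Outer (θ from 0 to 2π): 1280π.

Therefore ∮_C F · dr = 1280π.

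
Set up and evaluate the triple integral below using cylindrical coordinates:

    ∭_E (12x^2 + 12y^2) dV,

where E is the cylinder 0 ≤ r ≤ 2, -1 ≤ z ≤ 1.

In cylindrical coordinates, x = r cos(θ), y = r sin(θ), z = z, and dV = r dr dθ dz.

The integrand becomes 12r^2, so

    ∭_E (12x^2 + 12y^2) dV = ∫_{0}^{2π} ∫_{0}^{2} ∫_{-1}^{1} (12r^2) · r dz dr dθ.

Inner (z): 24r^3.
Middle (r from 0 to 2): 96.
Outer (θ): 192π.

Therefore the triple integral equals 192π.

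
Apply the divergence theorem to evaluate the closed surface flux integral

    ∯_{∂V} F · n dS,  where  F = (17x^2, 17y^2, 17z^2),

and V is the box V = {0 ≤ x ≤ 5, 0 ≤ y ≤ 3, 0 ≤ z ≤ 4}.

By the divergence theorem,

    ∯_{∂V} F · n dS = ∭_V (∇ · F) dV.

Compute the divergence:
    ∇ · F = ∂F_x/∂x + ∂F_y/∂y + ∂F_z/∂z = 34x + 34y + 34z.

V is a rectangular box, so dV = dx dy dz with 0 ≤ x ≤ 5, 0 ≤ y ≤ 3, 0 ≤ z ≤ 4.

Integrate (34x + 34y + 34z) over V as an iterated integral:

    ∭_V (∇·F) dV = ∫_0^{5} ∫_0^{3} ∫_0^{4} (34x + 34y + 34z) dz dy dx.

Inner (z from 0 to 4): 136x + 136y + 272.
Middle (y from 0 to 3): 408x + 1428.
Outer (x from 0 to 5): 12240.

Therefore ∯_{∂V} F · n dS = 12240.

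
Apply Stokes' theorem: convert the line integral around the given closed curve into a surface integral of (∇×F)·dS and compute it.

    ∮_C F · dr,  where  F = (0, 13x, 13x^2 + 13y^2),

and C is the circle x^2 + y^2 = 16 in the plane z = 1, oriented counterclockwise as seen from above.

Let S be the flat disk x^2 + y^2 ≤ 16 in the plane z = 1, with upward unit normal n̂ = ẑ. By Stokes' theorem,

    ∮_C F · dr = ∬_S (∇ × F) · n̂ dS = ∬_D (curl F)_z dA,

where D is the disk x^2 + y^2 ≤ 16.

Compute the curl of F = (0, 13x, 13x^2 + 13y^2):
    (∇ × F)_x = ∂F_z/∂y - ∂F_y/∂z = 26y,
    (∇ × F)_y = ∂F_x/∂z - ∂F_z/∂x = -26x,
    (∇ × F)_z = ∂F_y/∂x - ∂F_x/∂y = 13.

On z = 1, (curl F)_z = 13.

Convert to polar (x = r cos θ, y = r sin θ, dA = r dr dθ); the integrand becomes 13, so

    ∬_D (curl F)_z dA = ∫_0^{2π} ∫_0^{4} (13) · r dr dθ.

Inner (r from 0 to 4): 104.
Outer (θ from 0 to 2π): 208π.

Therefore ∮_C F · dr = 208π.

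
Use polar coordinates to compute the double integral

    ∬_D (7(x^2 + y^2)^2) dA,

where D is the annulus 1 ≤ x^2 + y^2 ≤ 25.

The region D is 1 ≤ r ≤ 5, 0 ≤ θ ≤ 2π in polar coordinates, where x = r cos(θ), y = r sin(θ), and dA = r dr dθ.

Under the substitution, the integrand becomes 7r^4, so

    ∬_D (7(x^2 + y^2)^2) dA = ∫_{0}^{2π} ∫_{1}^{5} (7r^4) · r dr dθ.

Inner integral (in r): ∫_{1}^{5} (7r^4) · r dr = 18228.

Outer integral (in θ): ∫_{0}^{2π} (18228) dθ = 36456π.

Therefore ∬_D (7(x^2 + y^2)^2) dA = 36456π.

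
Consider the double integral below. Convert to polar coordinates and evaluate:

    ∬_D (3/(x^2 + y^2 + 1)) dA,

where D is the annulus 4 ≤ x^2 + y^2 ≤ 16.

The region D is 2 ≤ r ≤ 4, 0 ≤ θ ≤ 2π in polar coordinates, where x = r cos(θ), y = r sin(θ), and dA = r dr dθ.

Under the substitution, the integrand becomes 3/(r^2 + 1), so

    ∬_D (3/(x^2 + y^2 + 1)) dA = ∫_{0}^{2π} ∫_{2}^{4} (3/(r^2 + 1)) · r dr dθ.

Inner integral (in r): ∫_{2}^{4} (3/(r^2 + 1)) · r dr = log(17sqrt(85)/25).

Outer integral (in θ): ∫_{0}^{2π} (log(17sqrt(85)/25)) dθ = log((17sqrt(85)/25)^(2π)).

Therefore ∬_D (3/(x^2 + y^2 + 1)) dA = log((17sqrt(85)/25)^(2π)).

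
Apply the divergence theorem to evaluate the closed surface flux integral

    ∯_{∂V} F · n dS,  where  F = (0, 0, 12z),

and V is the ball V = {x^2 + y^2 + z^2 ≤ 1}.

By the divergence theorem,

    ∯_{∂V} F · n dS = ∭_V (∇ · F) dV.

Compute the divergence:
    ∇ · F = ∂F_x/∂x + ∂F_y/∂y + ∂F_z/∂z = 0 + 0 + 12 = 12.

In spherical coordinates, x = ρ sin(φ) cos(θ), y = ρ sin(φ) sin(θ), z = ρ cos(φ), dV = ρ^2 sin(φ) dρ dφ dθ, with 0 ≤ ρ ≤ 1, 0 ≤ φ ≤ π, 0 ≤ θ ≤ 2π.

The integrand, after substitution and multiplying by the volume element, becomes (12) · ρ^2 sin(φ), so

    ∭_V (∇·F) dV = ∫_0^{2π} ∫_0^{π} ∫_0^{1} (12) · ρ^2 sin(φ) dρ dφ dθ.

Inner (ρ from 0 to 1): 4sin(φ).
Middle (φ from 0 to π): 8.
Outer (θ from 0 to 2π): 16π.

Therefore ∯_{∂V} F · n dS = 16π.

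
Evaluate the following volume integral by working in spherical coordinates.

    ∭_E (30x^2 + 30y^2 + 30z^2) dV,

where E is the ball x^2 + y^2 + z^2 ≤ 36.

In spherical coordinates, x = ρ sin(φ) cos(θ), y = ρ sin(φ) sin(θ), z = ρ cos(φ), and dV = ρ^2 sin(φ) dρ dφ dθ.

The integrand becomes 30ρ^2, so

    ∭_E (30x^2 + 30y^2 + 30z^2) dV = ∫_{0}^{2π} ∫_{0}^{π} ∫_{0}^{6} (30ρ^2) · ρ^2 sin(φ) dρ dφ dθ.

Inner (ρ): 46656sin(φ).
Middle (φ): 93312.
Outer (θ): 186624π.

Therefore the triple integral equals 186624π.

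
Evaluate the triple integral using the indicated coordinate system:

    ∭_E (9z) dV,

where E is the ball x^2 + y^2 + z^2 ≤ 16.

In spherical coordinates, x = ρ sin(φ) cos(θ), y = ρ sin(φ) sin(θ), z = ρ cos(φ), and dV = ρ^2 sin(φ) dρ dφ dθ.

The integrand becomes 9ρ cos(φ), so

    ∭_E (9z) dV = ∫_{0}^{2π} ∫_{0}^{π} ∫_{0}^{4} (9ρ cos(φ)) · ρ^2 sin(φ) dρ dφ dθ.

Inner (ρ): 288sin(2φ).
Middle (φ): 0.
Outer (θ): 0.

Therefore the triple integral equals 0.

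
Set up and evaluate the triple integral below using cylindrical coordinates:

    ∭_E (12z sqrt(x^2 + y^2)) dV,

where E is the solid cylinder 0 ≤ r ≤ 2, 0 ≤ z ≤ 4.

In cylindrical coordinates, x = r cos(θ), y = r sin(θ), z = z, and dV = r dr dθ dz.

The integrand becomes 12r z, so

    ∭_E (12z sqrt(x^2 + y^2)) dV = ∫_{0}^{2π} ∫_{0}^{2} ∫_{0}^{4} (12r z) · r dz dr dθ.

Inner (z): 96r^2.
Middle (r from 0 to 2): 256.
Outer (θ): 512π.

Therefore the triple integral equals 512π.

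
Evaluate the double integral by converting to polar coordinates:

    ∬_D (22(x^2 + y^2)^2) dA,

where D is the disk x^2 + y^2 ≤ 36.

The region D is 0 ≤ r ≤ 6, 0 ≤ θ ≤ 2π in polar coordinates, where x = r cos(θ), y = r sin(θ), and dA = r dr dθ.

Under the substitution, the integrand becomes 22r^4, so

    ∬_D (22(x^2 + y^2)^2) dA = ∫_{0}^{2π} ∫_{0}^{6} (22r^4) · r dr dθ.

Inner integral (in r): ∫_{0}^{6} (22r^4) · r dr = 171072.

Outer integral (in θ): ∫_{0}^{2π} (171072) dθ = 342144π.

Therefore ∬_D (22(x^2 + y^2)^2) dA = 342144π.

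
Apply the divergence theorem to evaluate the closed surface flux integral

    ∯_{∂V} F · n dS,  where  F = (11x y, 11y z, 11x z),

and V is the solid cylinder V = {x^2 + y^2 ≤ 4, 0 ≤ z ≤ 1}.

By the divergence theorem,

    ∯_{∂V} F · n dS = ∭_V (∇ · F) dV.

Compute the divergence:
    ∇ · F = ∂F_x/∂x + ∂F_y/∂y + ∂F_z/∂z = 11y + 11z + 11x = 11x + 11y + 11z.

In cylindrical coordinates, x = r cos(θ), y = r sin(θ), z = z, dV = r dr dθ dz, with 0 ≤ r ≤ 2, 0 ≤ θ ≤ 2π, 0 ≤ z ≤ 1.

The integrand, after substitution and multiplying by the volume element, becomes (11sqrt(2)r sin(θ + π/4) + 11z) · r, so

    ∭_V (∇·F) dV = ∫_0^{2π} ∫_0^{2} ∫_0^{1} (11sqrt(2)r sin(θ + π/4) + 11z) · r dz dr dθ.

Inner (z from 0 to 1): 11r (2sqrt(2)r sin(θ + π/4) + 1)/2.
Middle (r from 0 to 2): 88sqrt(2)sin(θ + π/4)/3 + 11.
Outer (θ from 0 to 2π): 22π.

Therefore ∯_{∂V} F · n dS = 22π.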